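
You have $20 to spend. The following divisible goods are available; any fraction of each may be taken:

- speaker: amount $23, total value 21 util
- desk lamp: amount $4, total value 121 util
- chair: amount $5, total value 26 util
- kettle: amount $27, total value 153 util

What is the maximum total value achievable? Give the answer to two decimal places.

Take in order of value per unit:
- desk lamp (121/4 per unit): all 4 → value 121, running total 121.00
- kettle (153/27 per unit): 16 of 27 → value 16×153/27 = 90.6667, running total 211.67
Total 211.67.

211.67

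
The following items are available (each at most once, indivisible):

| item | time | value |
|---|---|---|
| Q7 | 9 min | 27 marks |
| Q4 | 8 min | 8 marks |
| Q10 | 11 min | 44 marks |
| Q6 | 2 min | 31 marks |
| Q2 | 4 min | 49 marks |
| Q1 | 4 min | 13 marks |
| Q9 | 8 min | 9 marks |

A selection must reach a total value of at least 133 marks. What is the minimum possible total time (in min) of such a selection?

Subsets with value ≥ 133, sorted by total time:
- Q10+Q6+Q2+Q1: time 21, value 137
- Q10+Q6+Q2+Q9: time 25, value 133
- Q7+Q10+Q6+Q2: time 26, value 151
- Q7+Q10+Q2+Q1: time 28, value 133
Minimum time: 21 min.

21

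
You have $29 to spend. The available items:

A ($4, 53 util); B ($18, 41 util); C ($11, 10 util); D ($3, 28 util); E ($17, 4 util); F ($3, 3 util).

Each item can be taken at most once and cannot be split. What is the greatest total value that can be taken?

Check high-value combinations within $29:
- A+B+D+F: cost 4+18+3+3=28, value 53+41+28+3=125
- A+B+D: cost 4+18+3=25, value 53+41+28=122
- A+B+F: cost 4+18+3=25, value 53+41+3=97
- A+C+D+F: cost 4+11+3+3=21, value 53+10+28+3=94
- A+B: cost 4+18=22, value 53+41=94
Best: 125 util.

125 util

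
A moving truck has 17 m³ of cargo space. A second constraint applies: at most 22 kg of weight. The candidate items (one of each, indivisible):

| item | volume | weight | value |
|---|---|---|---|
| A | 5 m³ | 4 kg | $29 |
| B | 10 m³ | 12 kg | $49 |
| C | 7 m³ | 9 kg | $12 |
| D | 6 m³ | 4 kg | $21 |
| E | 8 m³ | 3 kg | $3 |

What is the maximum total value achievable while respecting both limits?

$78

Feasible sets respecting both limits:
- A+B: volume 15, weight 16, value 78
- B+D: volume 16, weight 16, value 70
- B+C: volume 17, weight 21, value 61
- A+D: volume 11, weight 8, value 50
Best: $78.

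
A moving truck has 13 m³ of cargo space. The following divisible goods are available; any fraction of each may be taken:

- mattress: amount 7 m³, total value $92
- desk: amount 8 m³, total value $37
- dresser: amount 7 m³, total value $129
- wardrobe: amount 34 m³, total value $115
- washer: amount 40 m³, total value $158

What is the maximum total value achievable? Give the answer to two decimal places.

207.86

Take in order of value per unit:
- dresser (129/7 per unit): all 7 → value 129, running total 129.00
- mattress (92/7 per unit): 6 of 7 → value 6×92/7 = 78.8571, running total 207.86
Total 207.86.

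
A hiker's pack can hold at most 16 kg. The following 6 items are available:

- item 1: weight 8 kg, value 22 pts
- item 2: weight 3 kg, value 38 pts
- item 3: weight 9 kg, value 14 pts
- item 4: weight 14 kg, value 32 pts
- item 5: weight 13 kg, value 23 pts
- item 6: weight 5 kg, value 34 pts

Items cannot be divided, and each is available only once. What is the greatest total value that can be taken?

Check high-value combinations within 16 kg:
- item 1+item 2+item 6: weight 8+3+5=16, value 22+38+34=94
- item 2+item 6: weight 3+5=8, value 38+34=72
- item 2+item 5: weight 3+13=16, value 38+23=61
- item 1+item 2: weight 8+3=11, value 22+38=60
- item 1+item 6: weight 8+5=13, value 22+34=56
Best: 94 pts.

94 pts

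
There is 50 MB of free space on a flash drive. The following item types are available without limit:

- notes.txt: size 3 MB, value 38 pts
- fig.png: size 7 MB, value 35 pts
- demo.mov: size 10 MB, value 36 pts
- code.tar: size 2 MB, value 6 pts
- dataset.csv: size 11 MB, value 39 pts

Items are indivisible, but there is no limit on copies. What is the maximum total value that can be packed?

614 pts

Best value-per-unit is notes.txt at 38/3; filling with it alone gives 16×38 = 608.
Optimal mix: 16×notes.txt + 1×code.tar → size 50, value 614.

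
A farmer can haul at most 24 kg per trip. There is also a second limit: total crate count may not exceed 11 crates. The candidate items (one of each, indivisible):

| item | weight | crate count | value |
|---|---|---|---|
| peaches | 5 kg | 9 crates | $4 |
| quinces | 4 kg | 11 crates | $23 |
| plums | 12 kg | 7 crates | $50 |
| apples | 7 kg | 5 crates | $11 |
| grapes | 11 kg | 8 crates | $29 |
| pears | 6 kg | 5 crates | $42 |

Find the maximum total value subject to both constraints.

$53

Feasible sets respecting both limits:
- apples+pears: weight 13, crate count 10, value 53
- plums: weight 12, crate count 7, value 50
- pears: weight 6, crate count 5, value 42
Best: $53.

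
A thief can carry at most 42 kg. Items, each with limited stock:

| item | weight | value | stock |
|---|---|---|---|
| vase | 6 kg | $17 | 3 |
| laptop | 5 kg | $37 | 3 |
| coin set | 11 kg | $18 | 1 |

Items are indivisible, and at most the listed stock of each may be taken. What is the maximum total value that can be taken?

Best selections within weight 42 and stock limits:
- 2×vase + 3×laptop + 1×coin set: weight 38, value 163
- 3×vase + 3×laptop: weight 33, value 162
- 1×vase + 3×laptop + 1×coin set: weight 32, value 146
Best: $163.

$163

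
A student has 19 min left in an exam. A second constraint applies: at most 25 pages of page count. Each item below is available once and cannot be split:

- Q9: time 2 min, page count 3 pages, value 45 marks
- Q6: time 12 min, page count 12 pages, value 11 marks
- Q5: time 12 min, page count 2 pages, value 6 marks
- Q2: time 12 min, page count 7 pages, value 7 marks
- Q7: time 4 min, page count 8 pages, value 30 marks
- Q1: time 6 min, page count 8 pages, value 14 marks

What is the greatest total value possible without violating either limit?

89 marks

Feasible sets respecting both limits:
- Q9+Q7+Q1: time 12, page count 19, value 89
- Q9+Q6+Q7: time 18, page count 23, value 86
- Q9+Q2+Q7: time 18, page count 18, value 82
Best: 89 marks.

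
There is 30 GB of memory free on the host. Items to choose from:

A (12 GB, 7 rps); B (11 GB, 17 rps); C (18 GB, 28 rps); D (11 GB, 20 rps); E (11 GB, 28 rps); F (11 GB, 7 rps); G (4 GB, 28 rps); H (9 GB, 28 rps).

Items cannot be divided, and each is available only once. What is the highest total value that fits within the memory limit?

84 rps

Check high-value combinations within 30 GB:
- E+G+H: memory 11+4+9=24, value 28+28+28=84
- D+G+H: memory 11+4+9=24, value 20+28+28=76
- D+E+G: memory 11+11+4=26, value 20+28+28=76
Best: 84 rps.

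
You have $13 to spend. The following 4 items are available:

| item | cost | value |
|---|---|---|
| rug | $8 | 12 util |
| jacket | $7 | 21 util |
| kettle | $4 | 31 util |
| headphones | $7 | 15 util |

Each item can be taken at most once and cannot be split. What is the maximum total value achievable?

Check high-value combinations within $13:
- jacket+kettle: cost 7+4=11, value 21+31=52
- kettle+headphones: cost 4+7=11, value 31+15=46
- rug+kettle: cost 8+4=12, value 12+31=43
- kettle: cost 4, value 31
- jacket: cost 7, value 21
Best: 52 util.

52 util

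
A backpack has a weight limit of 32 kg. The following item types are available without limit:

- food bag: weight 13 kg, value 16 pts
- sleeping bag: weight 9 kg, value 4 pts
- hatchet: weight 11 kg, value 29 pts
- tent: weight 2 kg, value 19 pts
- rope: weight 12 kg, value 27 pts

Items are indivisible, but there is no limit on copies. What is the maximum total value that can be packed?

Best value-per-unit is tent at 19/2, and filling with it alone uses weight 16×2=32. No mix of the others beats 16×19 = 304.

304 pts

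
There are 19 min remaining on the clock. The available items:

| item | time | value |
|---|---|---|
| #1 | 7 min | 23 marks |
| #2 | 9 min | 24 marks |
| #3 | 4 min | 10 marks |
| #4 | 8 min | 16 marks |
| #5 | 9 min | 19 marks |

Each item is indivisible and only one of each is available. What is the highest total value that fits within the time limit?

49 marks

This is a 0/1 knapsack; check combinations near the capacity.
- #1+#3+#4: time 7+4+8=19, value 23+10+16=49
- #1+#2: time 7+9=16, value 23+24=47
- #2+#5: time 9+9=18, value 24+19=43
Best: 49 marks.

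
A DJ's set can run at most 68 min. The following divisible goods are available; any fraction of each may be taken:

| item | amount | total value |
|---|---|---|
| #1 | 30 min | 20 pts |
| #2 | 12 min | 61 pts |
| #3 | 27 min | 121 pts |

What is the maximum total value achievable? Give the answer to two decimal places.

Take in order of value per unit:
- #2 (61/12 per unit): all 12 → value 61, running total 61.00
- #3 (121/27 per unit): all 27 → value 121, running total 182.00
- #1 (20/30 per unit): 29 of 30 → value 29×20/30 = 19.3333, running total 201.33
Total 201.33.

201.33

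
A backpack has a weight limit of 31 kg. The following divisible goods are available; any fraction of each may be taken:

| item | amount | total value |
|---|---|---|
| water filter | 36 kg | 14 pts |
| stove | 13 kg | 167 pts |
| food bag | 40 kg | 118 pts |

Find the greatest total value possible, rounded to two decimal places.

Take in order of value per unit:
- stove (167/13 per unit): all 13 → value 167, running total 167.00
- food bag (118/40 per unit): 18 of 40 → value 18×118/40 = 53.1000, running total 220.10
Total 220.10.

220.10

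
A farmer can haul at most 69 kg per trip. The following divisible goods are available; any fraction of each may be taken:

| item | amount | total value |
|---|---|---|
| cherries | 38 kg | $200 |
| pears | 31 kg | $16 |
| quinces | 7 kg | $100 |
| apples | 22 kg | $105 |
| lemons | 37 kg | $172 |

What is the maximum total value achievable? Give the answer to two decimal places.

414.30

Take in order of value per unit:
- quinces (100/7 per unit): all 7 → value 100, running total 100.00
- cherries (200/38 per unit): all 38 → value 200, running total 300.00
- apples (105/22 per unit): all 22 → value 105, running total 405.00
- lemons (172/37 per unit): 2 of 37 → value 2×172/37 = 9.2973, running total 414.30
Total 414.30.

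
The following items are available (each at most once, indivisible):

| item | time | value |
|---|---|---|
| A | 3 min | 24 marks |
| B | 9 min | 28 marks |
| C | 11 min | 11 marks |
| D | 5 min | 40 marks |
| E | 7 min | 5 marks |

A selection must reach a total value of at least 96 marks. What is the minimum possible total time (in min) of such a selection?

Subsets with value ≥ 96, sorted by total time:
- A+B+D+E: time 24, value 97
- A+B+C+D: time 28, value 103
- A+B+C+D+E: time 35, value 108
Minimum time: 24 min.

24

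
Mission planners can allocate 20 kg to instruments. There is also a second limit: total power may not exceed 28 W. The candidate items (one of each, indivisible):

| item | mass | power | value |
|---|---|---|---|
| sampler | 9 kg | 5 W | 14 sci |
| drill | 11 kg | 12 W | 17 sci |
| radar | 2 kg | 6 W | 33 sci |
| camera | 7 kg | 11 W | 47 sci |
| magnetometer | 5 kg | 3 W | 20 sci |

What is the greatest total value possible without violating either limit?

100 sci

Feasible sets respecting both limits:
- radar+camera+magnetometer: mass 14, power 20, value 100
- sampler+radar+camera: mass 18, power 22, value 94
- radar+camera: mass 9, power 17, value 80
- drill+radar+magnetometer: mass 18, power 21, value 70
Best: 100 sci.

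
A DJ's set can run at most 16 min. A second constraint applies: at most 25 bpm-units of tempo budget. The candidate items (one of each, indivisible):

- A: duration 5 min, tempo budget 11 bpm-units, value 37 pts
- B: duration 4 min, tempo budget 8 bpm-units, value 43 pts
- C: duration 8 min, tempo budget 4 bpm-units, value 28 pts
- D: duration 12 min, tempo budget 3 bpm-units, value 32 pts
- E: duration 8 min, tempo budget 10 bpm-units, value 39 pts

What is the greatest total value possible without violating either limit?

Feasible sets respecting both limits:
- B+E: duration 12, tempo budget 18, value 82
- A+B: duration 9, tempo budget 19, value 80
- A+E: duration 13, tempo budget 21, value 76
Best: 82 pts.

82 pts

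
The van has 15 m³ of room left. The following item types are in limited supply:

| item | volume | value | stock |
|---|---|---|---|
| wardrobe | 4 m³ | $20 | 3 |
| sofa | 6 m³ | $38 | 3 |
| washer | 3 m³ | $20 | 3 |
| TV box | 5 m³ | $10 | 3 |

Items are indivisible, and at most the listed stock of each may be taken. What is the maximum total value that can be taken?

$98

Best selections within volume 15 and stock limits:
- 1×sofa + 3×washer: volume 15, value 98
- 2×sofa + 1×washer: volume 15, value 96
- 1×wardrobe + 3×washer: volume 13, value 80
Best: $98.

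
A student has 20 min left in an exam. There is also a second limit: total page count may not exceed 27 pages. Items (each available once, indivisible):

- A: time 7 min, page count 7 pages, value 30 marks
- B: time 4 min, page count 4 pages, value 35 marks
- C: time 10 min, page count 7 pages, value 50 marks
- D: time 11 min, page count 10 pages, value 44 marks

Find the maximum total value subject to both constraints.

85 marks

Feasible sets respecting both limits:
- B+C: time 14, page count 11, value 85
- A+C: time 17, page count 14, value 80
- B+D: time 15, page count 14, value 79
- A+D: time 18, page count 17, value 74
Best: 85 marks.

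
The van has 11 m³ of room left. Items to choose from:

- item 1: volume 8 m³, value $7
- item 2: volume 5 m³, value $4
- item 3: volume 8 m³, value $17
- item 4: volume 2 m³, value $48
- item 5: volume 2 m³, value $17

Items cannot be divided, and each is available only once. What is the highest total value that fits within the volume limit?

$69

This is a 0/1 knapsack; check combinations near the capacity.
- item 2+item 4+item 5: volume 5+2+2=9, value 4+48+17=69
- item 4+item 5: volume 2+2=4, value 48+17=65
- item 3+item 4: volume 8+2=10, value 17+48=65
- item 1+item 4: volume 8+2=10, value 7+48=55
- item 2+item 4: volume 5+2=7, value 4+48=52
Best: $69.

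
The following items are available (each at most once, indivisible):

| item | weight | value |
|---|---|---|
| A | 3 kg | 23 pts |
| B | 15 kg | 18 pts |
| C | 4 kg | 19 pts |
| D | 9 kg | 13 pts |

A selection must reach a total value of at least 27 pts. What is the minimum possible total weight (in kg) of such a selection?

Subsets with value ≥ 27, sorted by total weight:
- A+C: weight 7, value 42
- A+D: weight 12, value 36
- C+D: weight 13, value 32
- A+C+D: weight 16, value 55
Minimum weight: 7 kg.

7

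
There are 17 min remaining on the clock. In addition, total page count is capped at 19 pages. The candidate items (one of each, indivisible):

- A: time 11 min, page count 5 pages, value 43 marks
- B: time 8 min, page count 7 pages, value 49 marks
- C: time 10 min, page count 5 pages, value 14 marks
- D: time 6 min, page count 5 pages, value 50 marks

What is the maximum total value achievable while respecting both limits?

99 marks

Feasible sets respecting both limits:
- B+D: time 14, page count 12, value 99
- A+D: time 17, page count 10, value 93
- C+D: time 16, page count 10, value 64
- D: time 6, page count 5, value 50
Best: 99 marks.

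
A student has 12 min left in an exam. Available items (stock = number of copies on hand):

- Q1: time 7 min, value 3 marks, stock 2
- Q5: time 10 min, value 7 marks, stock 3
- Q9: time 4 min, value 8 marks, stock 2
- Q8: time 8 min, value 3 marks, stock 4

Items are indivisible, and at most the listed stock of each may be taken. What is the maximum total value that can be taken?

Top feasible selections:
- 2×Q9: time 8, value 16
- 1×Q1 + 1×Q9: time 11, value 11
- 1×Q9 + 1×Q8: time 12, value 11
Best: 16 marks.

16 marks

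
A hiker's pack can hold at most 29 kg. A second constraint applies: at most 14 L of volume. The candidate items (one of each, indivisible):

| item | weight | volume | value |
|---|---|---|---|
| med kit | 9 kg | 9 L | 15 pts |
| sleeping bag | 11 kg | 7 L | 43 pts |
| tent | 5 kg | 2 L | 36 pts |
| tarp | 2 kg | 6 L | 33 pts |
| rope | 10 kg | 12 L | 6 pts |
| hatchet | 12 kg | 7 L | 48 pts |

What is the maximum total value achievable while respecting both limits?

91 pts

Feasible sets respecting both limits:
- sleeping bag+hatchet: weight 23, volume 14, value 91
- tent+hatchet: weight 17, volume 9, value 84
- tarp+hatchet: weight 14, volume 13, value 81
- sleeping bag+tent: weight 16, volume 9, value 79
Best: 91 pts.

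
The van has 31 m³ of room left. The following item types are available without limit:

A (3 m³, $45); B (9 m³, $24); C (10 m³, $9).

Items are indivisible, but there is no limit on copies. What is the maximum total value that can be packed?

Best value-per-unit is A at 45/3, and filling with it alone uses volume 10×3=30. No mix of the others beats 10×45 = 450.

$450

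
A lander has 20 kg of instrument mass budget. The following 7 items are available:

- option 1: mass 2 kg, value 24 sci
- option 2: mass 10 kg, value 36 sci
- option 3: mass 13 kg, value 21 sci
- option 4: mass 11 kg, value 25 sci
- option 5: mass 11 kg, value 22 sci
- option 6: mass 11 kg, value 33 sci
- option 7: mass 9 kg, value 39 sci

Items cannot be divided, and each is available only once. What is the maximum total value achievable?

Check high-value combinations within 20 kg:
- option 2+option 7: mass 10+9=19, value 36+39=75
- option 6+option 7: mass 11+9=20, value 33+39=72
- option 4+option 7: mass 11+9=20, value 25+39=64
- option 1+option 7: mass 2+9=11, value 24+39=63
- option 5+option 7: mass 11+9=20, value 22+39=61
Best: 75 sci.

75 sci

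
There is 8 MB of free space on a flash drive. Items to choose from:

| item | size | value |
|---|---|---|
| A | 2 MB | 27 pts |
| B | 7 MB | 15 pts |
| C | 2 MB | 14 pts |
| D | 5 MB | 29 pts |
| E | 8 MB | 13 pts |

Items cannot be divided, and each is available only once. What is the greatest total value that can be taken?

56 pts

Check high-value combinations within 8 MB:
- A+D: size 2+5=7, value 27+29=56
- C+D: size 2+5=7, value 14+29=43
- A+C: size 2+2=4, value 27+14=41
Best: 56 pts.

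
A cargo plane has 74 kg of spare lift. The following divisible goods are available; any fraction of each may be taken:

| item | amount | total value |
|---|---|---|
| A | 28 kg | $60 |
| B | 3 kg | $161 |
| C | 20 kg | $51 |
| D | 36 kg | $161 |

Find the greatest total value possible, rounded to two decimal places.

Take in order of value per unit:
- B (161/3 per unit): all 3 → value 161, running total 161.00
- D (161/36 per unit): all 36 → value 161, running total 322.00
- C (51/20 per unit): all 20 → value 51, running total 373.00
- A (60/28 per unit): 15 of 28 → value 15×60/28 = 32.1429, running total 405.14
Total 405.14.

405.14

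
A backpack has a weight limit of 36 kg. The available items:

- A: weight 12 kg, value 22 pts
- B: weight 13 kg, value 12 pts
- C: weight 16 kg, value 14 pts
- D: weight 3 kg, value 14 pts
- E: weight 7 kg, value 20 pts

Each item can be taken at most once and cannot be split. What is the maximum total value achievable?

Check high-value combinations within 36 kg:
- A+B+D+E: weight 12+13+3+7=35, value 22+12+14+20=68
- A+D+E: weight 12+3+7=22, value 22+14+20=56
- A+C+E: weight 12+16+7=35, value 22+14+20=56
- A+B+E: weight 12+13+7=32, value 22+12+20=54
- A+C+D: weight 12+16+3=31, value 22+14+14=50
Best: 68 pts.

68 pts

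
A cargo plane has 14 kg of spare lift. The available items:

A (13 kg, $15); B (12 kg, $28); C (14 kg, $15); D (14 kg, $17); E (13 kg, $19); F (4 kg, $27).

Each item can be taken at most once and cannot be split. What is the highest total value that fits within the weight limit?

Check high-value combinations within 14 kg:
- B: weight 12, value 28
- F: weight 4, value 27
- E: weight 13, value 19
Best: $28.

$28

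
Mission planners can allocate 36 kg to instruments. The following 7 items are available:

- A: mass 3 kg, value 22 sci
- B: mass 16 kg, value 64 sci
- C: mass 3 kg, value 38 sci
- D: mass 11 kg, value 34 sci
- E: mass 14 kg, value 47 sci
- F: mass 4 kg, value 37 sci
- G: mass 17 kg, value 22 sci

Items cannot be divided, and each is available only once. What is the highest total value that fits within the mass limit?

178 sci

Check high-value combinations within 36 kg:
- A+C+D+E+F: mass 3+3+11+14+4=35, value 22+38+34+47+37=178
- B+C+D+F: mass 16+3+11+4=34, value 64+38+34+37=173
- A+B+C+E: mass 3+16+3+14=36, value 22+64+38+47=171
- A+B+C+F: mass 3+16+3+4=26, value 22+64+38+37=161
Best: 178 sci.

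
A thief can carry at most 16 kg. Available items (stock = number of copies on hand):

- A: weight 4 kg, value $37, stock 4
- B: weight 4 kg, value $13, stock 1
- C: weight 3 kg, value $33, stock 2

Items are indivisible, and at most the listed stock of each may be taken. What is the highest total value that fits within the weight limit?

Best selections within weight 16 and stock limits:
- 4×A: weight 16, value 148
- 3×A + 1×C: weight 15, value 144
- 2×A + 2×C: weight 14, value 140
Best: $148.

$148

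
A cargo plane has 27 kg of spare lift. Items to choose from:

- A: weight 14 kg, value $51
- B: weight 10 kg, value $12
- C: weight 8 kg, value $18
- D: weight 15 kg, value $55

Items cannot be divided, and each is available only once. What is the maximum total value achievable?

Check high-value combinations within 27 kg:
- C+D: weight 8+15=23, value 18+55=73
- A+C: weight 14+8=22, value 51+18=69
- B+D: weight 10+15=25, value 12+55=67
- A+B: weight 14+10=24, value 51+12=63
Best: $73.

$73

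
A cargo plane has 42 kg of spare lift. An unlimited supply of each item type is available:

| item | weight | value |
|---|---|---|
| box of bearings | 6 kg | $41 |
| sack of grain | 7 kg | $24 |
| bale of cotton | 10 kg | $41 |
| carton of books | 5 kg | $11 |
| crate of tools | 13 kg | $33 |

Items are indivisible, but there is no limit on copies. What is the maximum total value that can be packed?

$287

Best value-per-unit is box of bearings at 41/6, and filling with it alone uses weight 7×6=42. No mix of the others beats 7×41 = 287.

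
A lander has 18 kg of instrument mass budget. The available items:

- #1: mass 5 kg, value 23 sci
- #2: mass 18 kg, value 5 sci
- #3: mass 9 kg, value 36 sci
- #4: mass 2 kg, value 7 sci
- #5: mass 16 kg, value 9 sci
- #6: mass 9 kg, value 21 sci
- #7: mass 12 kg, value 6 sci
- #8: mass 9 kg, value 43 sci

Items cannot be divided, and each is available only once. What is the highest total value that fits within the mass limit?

79 sci

Check high-value combinations within 18 kg:
- #3+#8: mass 9+9=18, value 36+43=79
- #1+#4+#8: mass 5+2+9=16, value 23+7+43=73
- #1+#8: mass 5+9=14, value 23+43=66
Best: 79 sci.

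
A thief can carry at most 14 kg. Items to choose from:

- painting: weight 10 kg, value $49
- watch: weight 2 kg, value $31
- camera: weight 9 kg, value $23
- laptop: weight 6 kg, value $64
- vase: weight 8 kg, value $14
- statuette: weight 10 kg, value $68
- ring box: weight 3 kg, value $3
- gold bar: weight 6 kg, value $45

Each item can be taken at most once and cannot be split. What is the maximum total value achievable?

$140

Check high-value combinations within 14 kg:
- watch+laptop+gold bar: weight 2+6+6=14, value 31+64+45=140
- laptop+gold bar: weight 6+6=12, value 64+45=109
- watch+statuette: weight 2+10=12, value 31+68=99
- watch+laptop+ring box: weight 2+6+3=11, value 31+64+3=98
Best: $140.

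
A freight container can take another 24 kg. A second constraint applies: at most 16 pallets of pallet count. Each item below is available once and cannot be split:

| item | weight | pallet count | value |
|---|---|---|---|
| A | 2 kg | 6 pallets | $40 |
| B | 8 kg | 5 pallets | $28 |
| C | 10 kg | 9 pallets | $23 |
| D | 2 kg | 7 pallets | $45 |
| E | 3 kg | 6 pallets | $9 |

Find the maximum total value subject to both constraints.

Feasible sets respecting both limits:
- A+D: weight 4, pallet count 13, value 85
- B+D: weight 10, pallet count 12, value 73
- A+B: weight 10, pallet count 11, value 68
Best: $85.

$85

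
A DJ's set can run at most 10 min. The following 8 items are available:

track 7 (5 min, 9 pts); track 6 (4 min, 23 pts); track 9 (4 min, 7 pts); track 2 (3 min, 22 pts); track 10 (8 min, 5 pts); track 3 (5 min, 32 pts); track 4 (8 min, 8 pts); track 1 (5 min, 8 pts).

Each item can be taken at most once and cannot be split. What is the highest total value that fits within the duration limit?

55 pts

Check high-value combinations within 10 min:
- track 6+track 3: duration 4+5=9, value 23+32=55
- track 2+track 3: duration 3+5=8, value 22+32=54
- track 6+track 2: duration 4+3=7, value 23+22=45
Best: 55 pts.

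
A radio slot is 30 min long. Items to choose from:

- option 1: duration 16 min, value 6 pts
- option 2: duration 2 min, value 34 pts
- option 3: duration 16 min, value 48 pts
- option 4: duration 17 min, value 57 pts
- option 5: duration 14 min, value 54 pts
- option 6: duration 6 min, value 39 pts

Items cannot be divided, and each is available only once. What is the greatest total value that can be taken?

130 pts

Check high-value combinations within 30 min:
- option 2+option 4+option 6: duration 2+17+6=25, value 34+57+39=130
- option 2+option 5+option 6: duration 2+14+6=22, value 34+54+39=127
- option 2+option 3+option 6: duration 2+16+6=24, value 34+48+39=121
- option 3+option 5: duration 16+14=30, value 48+54=102
- option 4+option 6: duration 17+6=23, value 57+39=96
Best: 130 pts.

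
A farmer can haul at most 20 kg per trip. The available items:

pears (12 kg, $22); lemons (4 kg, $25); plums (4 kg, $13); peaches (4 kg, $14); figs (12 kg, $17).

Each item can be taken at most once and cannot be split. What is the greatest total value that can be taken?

Check high-value combinations within 20 kg:
- pears+lemons+peaches: weight 12+4+4=20, value 22+25+14=61
- pears+lemons+plums: weight 12+4+4=20, value 22+25+13=60
- lemons+peaches+figs: weight 4+4+12=20, value 25+14+17=56
- lemons+plums+figs: weight 4+4+12=20, value 25+13+17=55
- lemons+plums+peaches: weight 4+4+4=12, value 25+13+14=52
Best: $61.

$61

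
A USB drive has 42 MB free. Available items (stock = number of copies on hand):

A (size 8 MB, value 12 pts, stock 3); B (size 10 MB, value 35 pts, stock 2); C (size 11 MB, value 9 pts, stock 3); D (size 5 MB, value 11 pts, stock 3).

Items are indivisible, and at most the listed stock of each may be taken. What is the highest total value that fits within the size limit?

Top feasible selections:
- 2×A + 2×B + 1×D: size 41, value 105
- 1×A + 2×B + 2×D: size 38, value 104
- 2×B + 3×D: size 35, value 103
Best: 105 pts.

105 pts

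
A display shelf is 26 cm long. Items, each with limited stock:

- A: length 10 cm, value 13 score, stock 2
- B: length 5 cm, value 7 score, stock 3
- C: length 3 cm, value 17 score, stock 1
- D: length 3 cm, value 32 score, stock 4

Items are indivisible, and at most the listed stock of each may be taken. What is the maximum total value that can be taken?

159 score

Best selections within length 26 and stock limits:
- 2×B + 1×C + 4×D: length 25, value 159
- 1×A + 1×C + 4×D: length 25, value 158
- 1×B + 1×C + 4×D: length 20, value 152
- 1×C + 4×D: length 15, value 145
Best: 159 score.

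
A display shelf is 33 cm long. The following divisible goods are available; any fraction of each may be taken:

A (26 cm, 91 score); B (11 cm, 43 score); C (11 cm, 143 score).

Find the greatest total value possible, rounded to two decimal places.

224.50

Take in order of value per unit:
- C (143/11 per unit): all 11 → value 143, running total 143.00
- B (43/11 per unit): all 11 → value 43, running total 186.00
- A (91/26 per unit): 11 of 26 → value 11×91/26 = 38.5000, running total 224.50
Total 224.50.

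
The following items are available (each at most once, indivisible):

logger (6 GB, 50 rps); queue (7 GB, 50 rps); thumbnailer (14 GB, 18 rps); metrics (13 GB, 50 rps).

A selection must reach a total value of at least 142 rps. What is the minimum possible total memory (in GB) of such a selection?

Subsets with value ≥ 142, sorted by total memory:
- logger+queue+metrics: memory 26, value 150
- logger+queue+thumbnailer+metrics: memory 40, value 168
Minimum memory: 26 GB.

26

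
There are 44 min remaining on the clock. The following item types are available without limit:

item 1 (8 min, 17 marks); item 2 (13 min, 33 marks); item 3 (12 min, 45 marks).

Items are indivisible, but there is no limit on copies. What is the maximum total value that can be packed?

Best value-per-unit is item 3 at 45/12; filling with it alone gives 3×45 = 135.
Optimal mix: 1×item 1 + 3×item 3 → time 44, value 152.

152 marks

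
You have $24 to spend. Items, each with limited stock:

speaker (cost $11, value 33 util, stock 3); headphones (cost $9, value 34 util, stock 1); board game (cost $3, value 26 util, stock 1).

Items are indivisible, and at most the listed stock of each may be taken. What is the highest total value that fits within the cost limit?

Top feasible selections:
- 1×speaker + 1×headphones + 1×board game: cost 23, value 93
- 1×speaker + 1×headphones: cost 20, value 67
Best: 93 util.

93 util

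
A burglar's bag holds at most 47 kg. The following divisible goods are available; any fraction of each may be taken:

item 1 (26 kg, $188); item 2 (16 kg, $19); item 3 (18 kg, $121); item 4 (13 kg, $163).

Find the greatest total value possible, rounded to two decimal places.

Take in order of value per unit:
- item 4 (163/13 per unit): all 13 → value 163, running total 163.00
- item 1 (188/26 per unit): all 26 → value 188, running total 351.00
- item 3 (121/18 per unit): 8 of 18 → value 8×121/18 = 53.7778, running total 404.78
Total 404.78.

404.78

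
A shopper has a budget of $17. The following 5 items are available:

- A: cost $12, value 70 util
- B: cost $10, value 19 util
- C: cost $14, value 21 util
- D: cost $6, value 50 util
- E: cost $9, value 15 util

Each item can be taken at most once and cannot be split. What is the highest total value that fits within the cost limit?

Check high-value combinations within $17:
- A: cost 12, value 70
- B+D: cost 10+6=16, value 19+50=69
- D+E: cost 6+9=15, value 50+15=65
Best: 70 util.

70 util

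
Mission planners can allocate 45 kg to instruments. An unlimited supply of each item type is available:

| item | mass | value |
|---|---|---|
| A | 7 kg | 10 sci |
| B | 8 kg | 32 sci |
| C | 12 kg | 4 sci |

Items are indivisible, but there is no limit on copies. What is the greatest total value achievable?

Best value-per-unit is B at 32/8, and filling with it alone uses mass 5×8=40. No mix of the others beats 5×32 = 160.

160 sci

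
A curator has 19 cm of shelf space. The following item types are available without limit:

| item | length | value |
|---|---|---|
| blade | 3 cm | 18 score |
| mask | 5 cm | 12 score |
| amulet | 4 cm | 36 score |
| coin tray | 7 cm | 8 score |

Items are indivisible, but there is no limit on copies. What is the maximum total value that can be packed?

162 score

Best value-per-unit is amulet at 36/4; filling with it alone gives 4×36 = 144.
Optimal mix: 1×blade + 4×amulet → length 19, value 162.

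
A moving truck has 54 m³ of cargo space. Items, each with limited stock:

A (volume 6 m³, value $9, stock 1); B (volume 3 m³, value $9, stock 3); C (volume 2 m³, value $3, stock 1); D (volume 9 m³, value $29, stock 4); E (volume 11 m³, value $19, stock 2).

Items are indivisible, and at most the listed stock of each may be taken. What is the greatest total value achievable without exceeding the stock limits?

$155

Best selections within volume 54 and stock limits:
- 1×A + 3×B + 1×C + 4×D: volume 53, value 155
- 2×B + 4×D + 1×E: volume 53, value 153
- 1×A + 3×B + 4×D: volume 51, value 152
Best: $155.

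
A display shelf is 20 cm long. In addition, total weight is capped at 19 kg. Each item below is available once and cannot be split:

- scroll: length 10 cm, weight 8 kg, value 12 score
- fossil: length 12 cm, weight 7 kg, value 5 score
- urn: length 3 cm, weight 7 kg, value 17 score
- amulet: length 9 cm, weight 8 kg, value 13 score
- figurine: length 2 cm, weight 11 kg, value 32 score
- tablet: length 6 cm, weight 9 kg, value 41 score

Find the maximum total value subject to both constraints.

Feasible sets respecting both limits:
- urn+tablet: length 9, weight 16, value 58
- amulet+tablet: length 15, weight 17, value 54
- scroll+tablet: length 16, weight 17, value 53
Best: 58 score.

58 score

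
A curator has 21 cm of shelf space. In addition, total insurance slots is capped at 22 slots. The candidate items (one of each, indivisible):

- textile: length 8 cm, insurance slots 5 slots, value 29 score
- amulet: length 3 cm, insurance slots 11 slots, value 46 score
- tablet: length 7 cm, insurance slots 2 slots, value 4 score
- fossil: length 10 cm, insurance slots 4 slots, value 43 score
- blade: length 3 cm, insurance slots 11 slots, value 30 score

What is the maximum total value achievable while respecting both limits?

Feasible sets respecting both limits:
- textile+amulet+fossil: length 21, insurance slots 20, value 118
- textile+fossil+blade: length 21, insurance slots 20, value 102
- amulet+tablet+fossil: length 20, insurance slots 17, value 93
- amulet+fossil: length 13, insurance slots 15, value 89
Best: 118 score.

118 score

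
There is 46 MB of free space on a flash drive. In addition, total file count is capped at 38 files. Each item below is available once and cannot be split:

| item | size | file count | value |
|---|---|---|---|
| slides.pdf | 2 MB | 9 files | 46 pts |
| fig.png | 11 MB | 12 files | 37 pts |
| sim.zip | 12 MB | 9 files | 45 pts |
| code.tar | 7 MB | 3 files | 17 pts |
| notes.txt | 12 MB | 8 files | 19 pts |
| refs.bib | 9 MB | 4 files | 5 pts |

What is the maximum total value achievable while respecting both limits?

150 pts

Feasible sets respecting both limits:
- slides.pdf+fig.png+sim.zip+code.tar+refs.bib: size 41, file count 37, value 150
- slides.pdf+fig.png+sim.zip+notes.txt: size 37, file count 38, value 147
- slides.pdf+fig.png+sim.zip+code.tar: size 32, file count 33, value 145
- slides.pdf+fig.png+sim.zip+refs.bib: size 34, file count 34, value 133
Best: 150 pts.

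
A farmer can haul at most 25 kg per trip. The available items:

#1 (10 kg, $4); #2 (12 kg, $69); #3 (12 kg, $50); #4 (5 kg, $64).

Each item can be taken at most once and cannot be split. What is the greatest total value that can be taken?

$133

This is a 0/1 knapsack; check combinations near the capacity.
- #2+#4: weight 12+5=17, value 69+64=133
- #2+#3: weight 12+12=24, value 69+50=119
- #3+#4: weight 12+5=17, value 50+64=114
Best: $133.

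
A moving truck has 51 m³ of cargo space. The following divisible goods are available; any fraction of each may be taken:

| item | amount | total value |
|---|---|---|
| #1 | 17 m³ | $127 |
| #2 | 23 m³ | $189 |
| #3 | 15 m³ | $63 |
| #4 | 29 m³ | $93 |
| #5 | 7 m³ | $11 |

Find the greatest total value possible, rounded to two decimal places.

Take in order of value per unit:
- #2 (189/23 per unit): all 23 → value 189, running total 189.00
- #1 (127/17 per unit): all 17 → value 127, running total 316.00
- #3 (63/15 per unit): 11 of 15 → value 11×63/15 = 46.2000, running total 362.20
Total 362.20.

362.20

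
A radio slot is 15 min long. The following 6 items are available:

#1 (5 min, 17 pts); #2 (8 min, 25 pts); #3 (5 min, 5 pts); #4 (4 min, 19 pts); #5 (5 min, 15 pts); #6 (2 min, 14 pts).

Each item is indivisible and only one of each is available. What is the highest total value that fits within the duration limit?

Check high-value combinations within 15 min:
- #2+#4+#6: duration 8+4+2=14, value 25+19+14=58
- #1+#2+#6: duration 5+8+2=15, value 17+25+14=56
- #2+#5+#6: duration 8+5+2=15, value 25+15+14=54
Best: 58 pts.

58 pts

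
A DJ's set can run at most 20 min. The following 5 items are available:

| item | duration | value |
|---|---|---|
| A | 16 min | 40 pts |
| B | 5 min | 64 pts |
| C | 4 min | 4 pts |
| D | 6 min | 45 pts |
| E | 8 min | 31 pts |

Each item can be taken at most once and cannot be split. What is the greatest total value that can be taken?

140 pts

Check high-value combinations within 20 min:
- B+D+E: duration 5+6+8=19, value 64+45+31=140
- B+C+D: duration 5+4+6=15, value 64+4+45=113
- B+D: duration 5+6=11, value 64+45=109
Best: 140 pts.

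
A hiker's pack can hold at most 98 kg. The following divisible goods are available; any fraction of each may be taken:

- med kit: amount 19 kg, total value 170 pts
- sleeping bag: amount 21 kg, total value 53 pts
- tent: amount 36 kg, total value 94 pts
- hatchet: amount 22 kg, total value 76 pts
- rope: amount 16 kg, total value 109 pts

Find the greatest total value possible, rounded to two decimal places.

Take in order of value per unit:
- med kit (170/19 per unit): all 19 → value 170, running total 170.00
- rope (109/16 per unit): all 16 → value 109, running total 279.00
- hatchet (76/22 per unit): all 22 → value 76, running total 355.00
- tent (94/36 per unit): all 36 → value 94, running total 449.00
- sleeping bag (53/21 per unit): 5 of 21 → value 5×53/21 = 12.6190, running total 461.62
Total 461.62.

461.62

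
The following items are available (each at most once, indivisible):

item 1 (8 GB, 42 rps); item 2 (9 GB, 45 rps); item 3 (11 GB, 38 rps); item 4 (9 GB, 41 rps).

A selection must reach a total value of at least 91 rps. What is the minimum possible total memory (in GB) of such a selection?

26

Subsets with value ≥ 91, sorted by total memory:
- item 1+item 2+item 4: memory 26, value 128
- item 1+item 2+item 3: memory 28, value 125
- item 1+item 3+item 4: memory 28, value 121
- item 2+item 3+item 4: memory 29, value 124
Minimum memory: 26 GB.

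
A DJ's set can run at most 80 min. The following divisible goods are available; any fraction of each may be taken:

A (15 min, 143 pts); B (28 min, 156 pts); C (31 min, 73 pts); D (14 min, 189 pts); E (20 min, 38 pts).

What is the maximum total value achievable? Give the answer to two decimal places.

542.16

Take in order of value per unit:
- D (189/14 per unit): all 14 → value 189, running total 189.00
- A (143/15 per unit): all 15 → value 143, running total 332.00
- B (156/28 per unit): all 28 → value 156, running total 488.00
- C (73/31 per unit): 23 of 31 → value 23×73/31 = 54.1613, running total 542.16
Total 542.16.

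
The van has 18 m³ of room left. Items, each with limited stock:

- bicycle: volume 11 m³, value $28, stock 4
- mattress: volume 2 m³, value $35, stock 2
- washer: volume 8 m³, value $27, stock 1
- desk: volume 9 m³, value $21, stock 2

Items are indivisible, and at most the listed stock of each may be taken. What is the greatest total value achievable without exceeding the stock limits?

Top feasible selections:
- 1×bicycle + 2×mattress: volume 15, value 98
- 2×mattress + 1×washer: volume 12, value 97
- 2×mattress + 1×desk: volume 13, value 91
Best: $98.

$98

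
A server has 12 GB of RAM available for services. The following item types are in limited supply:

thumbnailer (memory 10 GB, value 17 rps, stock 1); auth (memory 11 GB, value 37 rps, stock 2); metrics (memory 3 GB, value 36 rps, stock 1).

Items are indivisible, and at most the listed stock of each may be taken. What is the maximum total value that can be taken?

Best selections within memory 12 and stock limits:
- 1×auth: memory 11, value 37
- 1×metrics: memory 3, value 36
- 1×thumbnailer: memory 10, value 17
Best: 37 rps.

37 rps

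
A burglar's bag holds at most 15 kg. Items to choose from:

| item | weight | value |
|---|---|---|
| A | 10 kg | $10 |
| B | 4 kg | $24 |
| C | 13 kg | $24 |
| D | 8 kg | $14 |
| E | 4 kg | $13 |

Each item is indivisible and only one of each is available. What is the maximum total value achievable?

$38

This is a 0/1 knapsack; check combinations near the capacity.
- B+D: weight 4+8=12, value 24+14=38
- B+E: weight 4+4=8, value 24+13=37
- A+B: weight 10+4=14, value 10+24=34
- D+E: weight 8+4=12, value 14+13=27
- B: weight 4, value 24
Best: $38.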